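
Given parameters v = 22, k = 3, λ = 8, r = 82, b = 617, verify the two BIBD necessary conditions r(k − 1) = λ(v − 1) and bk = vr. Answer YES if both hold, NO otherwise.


Condition (i): r(k − 1) = 82·2 = 164; λ(v − 1) = 8·21 = 168. Match? NO.
Condition (ii): bk = 617·3 = 1851; vr = 22·82 = 1804. Match? NO.
Both conditions hold? NO.

NO


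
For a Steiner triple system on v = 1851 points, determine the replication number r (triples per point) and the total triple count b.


An STS(v) is a 2-(v, 3, 1) BIBD: block size k = 3, λ = 1.
Replication: r(k − 1) = λ(v − 1) ⇒ r·2 = 1851 − 1 = 1850 ⇒ r = 925.
Block count: bk = vr ⇒ b·3 = 1851·925 = 1712175 ⇒ b = 570725.

r = 925, b = 570725.


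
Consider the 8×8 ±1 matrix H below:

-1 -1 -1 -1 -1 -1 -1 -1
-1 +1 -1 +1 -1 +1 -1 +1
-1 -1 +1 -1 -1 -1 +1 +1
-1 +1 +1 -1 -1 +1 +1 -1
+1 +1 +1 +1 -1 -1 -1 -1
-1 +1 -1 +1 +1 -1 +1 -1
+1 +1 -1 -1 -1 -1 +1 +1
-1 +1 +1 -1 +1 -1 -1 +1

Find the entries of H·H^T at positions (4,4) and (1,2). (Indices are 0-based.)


Row 1 of H: [-1, 1, -1, 1, -1, 1, -1, 1].
Row 2 of H: [-1, -1, 1, -1, -1, -1, 1, 1].
Row 4 of H: [1, 1, 1, 1, -1, -1, -1, -1].
(H·H^T)[4][4] = Σ_j H[4][j]·H[4][j] = (1)² + (1)² + (1)² + (1)² + (-1)² + (-1)² + (-1)² + (-1)² = 1 + 1 + 1 + 1 + 1 + 1 + 1 + 1 = 8.
(H·H^T)[1][2] = Σ_j H[1][j]·H[2][j] = (-1)·(-1) + (1)·(-1) + (-1)·(1) + (1)·(-1) + (-1)·(-1) + (1)·(-1) + (-1)·(1) + (1)·(1) = 1 + -1 + -1 + -1 + 1 + -1 + -1 + 1 = -2.
Rows 1 and 2 are not orthogonal (dot product = -2 ≠ 0), so H is not a Hadamard matrix.

(4,4) entry = 8; (1,2) entry = -2.


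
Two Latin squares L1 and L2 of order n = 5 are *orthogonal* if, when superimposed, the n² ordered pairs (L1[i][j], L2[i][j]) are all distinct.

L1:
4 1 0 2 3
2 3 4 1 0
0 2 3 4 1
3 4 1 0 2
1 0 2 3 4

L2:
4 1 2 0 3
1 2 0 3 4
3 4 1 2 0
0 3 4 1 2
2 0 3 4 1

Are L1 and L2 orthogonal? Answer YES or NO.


Form the n² = 25 superimposed pairs (L1[i][j], L2[i][j]), row by row (rows and columns indexed from 0):
row 0: (4,4) (1,1) (0,2) (2,0) (3,3)
row 1: (2,1) (3,2) (4,0) (1,3) (0,4)
row 2: (0,3) (2,4) (3,1) (4,2) (1,0)
row 3: (3,0) (4,3) (1,4) (0,1) (2,2)
row 4: (1,2) (0,0) (2,3) (3,4) (4,1)
Orthogonality requires all 25 pairs distinct.
Check by first coordinate: for each symbol s of L1, list the L2 entries in the n cells where L1 = s; they must all differ.
  L1 = 0: L2 entries (in reading order) 2, 4, 3, 1, 0 — all 5 distinct ✓
  L1 = 1: L2 entries (in reading order) 1, 3, 0, 4, 2 — all 5 distinct ✓
  L1 = 2: L2 entries (in reading order) 0, 1, 4, 2, 3 — all 5 distinct ✓
  L1 = 3: L2 entries (in reading order) 3, 2, 1, 0, 4 — all 5 distinct ✓
  L1 = 4: L2 entries (in reading order) 4, 0, 2, 3, 1 — all 5 distinct ✓
Every symbol of L1 meets every symbol of L2 exactly once, so all 25 pairs are distinct (25 of 25).
Conclusion: YES.

YES


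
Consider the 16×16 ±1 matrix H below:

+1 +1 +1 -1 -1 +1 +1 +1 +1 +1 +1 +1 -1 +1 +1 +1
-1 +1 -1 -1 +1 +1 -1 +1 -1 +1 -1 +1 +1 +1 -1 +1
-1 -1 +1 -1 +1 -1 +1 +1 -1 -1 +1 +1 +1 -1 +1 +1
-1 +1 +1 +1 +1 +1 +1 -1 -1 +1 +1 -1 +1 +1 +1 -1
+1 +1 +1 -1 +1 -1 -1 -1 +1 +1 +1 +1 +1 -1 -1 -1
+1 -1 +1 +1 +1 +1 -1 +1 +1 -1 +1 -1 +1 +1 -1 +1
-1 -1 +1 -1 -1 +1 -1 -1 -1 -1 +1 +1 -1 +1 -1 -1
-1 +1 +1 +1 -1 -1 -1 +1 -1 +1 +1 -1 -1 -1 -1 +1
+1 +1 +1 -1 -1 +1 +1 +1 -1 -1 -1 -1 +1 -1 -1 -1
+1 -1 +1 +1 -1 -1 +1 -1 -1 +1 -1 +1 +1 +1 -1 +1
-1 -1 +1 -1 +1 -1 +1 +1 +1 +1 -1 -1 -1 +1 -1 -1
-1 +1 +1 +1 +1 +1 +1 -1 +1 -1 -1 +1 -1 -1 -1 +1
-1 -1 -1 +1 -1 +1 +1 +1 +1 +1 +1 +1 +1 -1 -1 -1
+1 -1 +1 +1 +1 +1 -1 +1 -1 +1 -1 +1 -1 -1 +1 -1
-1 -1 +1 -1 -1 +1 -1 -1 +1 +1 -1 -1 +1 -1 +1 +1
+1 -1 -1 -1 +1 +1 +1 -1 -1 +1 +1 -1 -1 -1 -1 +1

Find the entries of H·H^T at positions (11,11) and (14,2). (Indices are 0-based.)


Row 2 of H: [-1, -1, 1, -1, 1, -1, 1, 1, -1, -1, 1, 1, 1, -1, 1, 1].
Row 11 of H: [-1, 1, 1, 1, 1, 1, 1, -1, 1, -1, -1, 1, -1, -1, -1, 1].
Row 14 of H: [-1, -1, 1, -1, -1, 1, -1, -1, 1, 1, -1, -1, 1, -1, 1, 1].
(H·H^T)[11][11] = Σ_j H[11][j]·H[11][j] = (-1)² + (1)² + (1)² + (1)² + (1)² + (1)² + (1)² + (-1)² + (1)² + (-1)² + (-1)² + (1)² + (-1)² + (-1)² + (-1)² + (1)² = 1 + 1 + 1 + 1 + 1 + 1 + 1 + 1 + 1 + 1 + 1 + 1 + 1 + 1 + 1 + 1 = 16.
(H·H^T)[14][2] = Σ_j H[14][j]·H[2][j] = (-1)·(-1) + (-1)·(-1) + (1)·(1) + (-1)·(-1) + (-1)·(1) + (1)·(-1) + (-1)·(1) + (-1)·(1) + (1)·(-1) + (1)·(-1) + (-1)·(1) + (-1)·(1) + (1)·(1) + (-1)·(-1) + (1)·(1) + (1)·(1) = 1 + 1 + 1 + 1 + -1 + -1 + -1 + -1 + -1 + -1 + -1 + -1 + 1 + 1 + 1 + 1 = 0.
So rows 14 and 2 are orthogonal; the diagonal entry equals n = 16.

(11,11) entry = 16; (14,2) entry = 0.


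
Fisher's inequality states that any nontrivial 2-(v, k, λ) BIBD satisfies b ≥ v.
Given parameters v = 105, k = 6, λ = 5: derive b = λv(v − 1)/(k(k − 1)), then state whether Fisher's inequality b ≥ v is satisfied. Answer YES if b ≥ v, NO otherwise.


b = λv(v − 1)/(k(k − 1)) = 5·105·104/(6·5) = 54600/30 = 1820.
Compare with v = 105: b ≥ v, so Fisher's inequality holds.

YES


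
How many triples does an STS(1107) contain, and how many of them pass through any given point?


An STS(v) is a 2-(v, 3, 1) BIBD: block size k = 3, λ = 1.
Replication: r(k − 1) = λ(v − 1) ⇒ r·2 = 1107 − 1 = 1106 ⇒ r = 553.
Block count: bk = vr ⇒ b·3 = 1107·553 = 612171 ⇒ b = 204057.
(Check via b = v(v − 1)/6 = 1107·1106/6 = 1224342/6 = 204057.)

r = 553, b = 204057.


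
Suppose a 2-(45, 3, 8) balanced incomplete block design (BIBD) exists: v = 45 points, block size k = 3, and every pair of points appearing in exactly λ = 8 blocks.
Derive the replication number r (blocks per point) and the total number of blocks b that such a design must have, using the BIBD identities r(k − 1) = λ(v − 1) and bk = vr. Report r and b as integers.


Any 2-(v, k, λ) BIBD satisfies two necessary conditions:
  (i)  Each point sits in r blocks, and counting incidences through any fixed point gives r(k − 1) = λ(v − 1), so r = λ(v − 1)/(k − 1).
  (ii) Total incidences bk = vr, so b = vr/k.
Step 1: r = λ(v − 1)/(k − 1) = 8·(45 − 1)/(3 − 1) = 8·44/2 = 352/2 = 176.
Step 2: b = vr/k = 45·176/3 = 7920/3 = 2640.
Check integrality: r = 176 ∈ Z ✓, b = 2640 ∈ Z ✓.
(These identities are necessary conditions: they determine r and b for any design with these parameters, but do not by themselves prove that one exists.)

r = 176, b = 2640.


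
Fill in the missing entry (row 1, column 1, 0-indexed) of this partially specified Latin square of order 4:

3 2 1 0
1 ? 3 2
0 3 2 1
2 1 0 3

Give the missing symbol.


Row 1 contains symbols [1, 2, 3] — missing [0].
Column 1 contains symbols [1, 2, 3] — missing [0].
The missing symbol must appear in both missing sets; intersection = [0].
Therefore the hidden value is 0.

Missing value = 0.


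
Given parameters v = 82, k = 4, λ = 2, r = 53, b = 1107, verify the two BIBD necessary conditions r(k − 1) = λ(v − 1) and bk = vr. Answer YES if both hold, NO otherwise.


Condition (i): r(k − 1) = 53·3 = 159; λ(v − 1) = 2·81 = 162. Match? NO.
Condition (ii): bk = 1107·4 = 4428; vr = 82·53 = 4346. Match? NO.
Both conditions hold? NO.

NO


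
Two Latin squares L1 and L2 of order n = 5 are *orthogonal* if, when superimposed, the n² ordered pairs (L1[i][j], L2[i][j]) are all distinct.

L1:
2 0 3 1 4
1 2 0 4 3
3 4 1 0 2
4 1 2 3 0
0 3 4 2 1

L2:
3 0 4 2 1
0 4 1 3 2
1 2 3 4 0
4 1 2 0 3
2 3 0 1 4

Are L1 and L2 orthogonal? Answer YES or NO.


Form the n² = 25 superimposed pairs (L1[i][j], L2[i][j]), row by row (rows and columns indexed from 0):
row 0: (2,3) (0,0) (3,4) (1,2) (4,1)
row 1: (1,0) (2,4) (0,1) (4,3) (3,2)
row 2: (3,1) (4,2) (1,3) (0,4) (2,0)
row 3: (4,4) (1,1) (2,2) (3,0) (0,3)
row 4: (0,2) (3,3) (4,0) (2,1) (1,4)
Orthogonality requires all 25 pairs distinct.
Check by first coordinate: for each symbol s of L1, list the L2 entries in the n cells where L1 = s; they must all differ.
  L1 = 0: L2 entries (in reading order) 0, 1, 4, 3, 2 — all 5 distinct ✓
  L1 = 1: L2 entries (in reading order) 2, 0, 3, 1, 4 — all 5 distinct ✓
  L1 = 2: L2 entries (in reading order) 3, 4, 0, 2, 1 — all 5 distinct ✓
  L1 = 3: L2 entries (in reading order) 4, 2, 1, 0, 3 — all 5 distinct ✓
  L1 = 4: L2 entries (in reading order) 1, 3, 2, 4, 0 — all 5 distinct ✓
Every symbol of L1 meets every symbol of L2 exactly once, so all 25 pairs are distinct (25 of 25).
Conclusion: YES.

YES


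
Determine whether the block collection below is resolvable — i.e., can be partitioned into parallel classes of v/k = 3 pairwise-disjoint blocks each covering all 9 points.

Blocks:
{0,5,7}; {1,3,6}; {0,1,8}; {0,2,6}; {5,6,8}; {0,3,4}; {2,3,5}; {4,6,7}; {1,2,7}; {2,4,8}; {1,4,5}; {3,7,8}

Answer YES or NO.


v = 9, block size k = 3, number of blocks = 12.
For resolvability, blocks must partition into parallel classes of size v/k = 3.
Total blocks must therefore be a multiple of 3: 12 = 3·4 + 0 ⇒ divisible ✓.
Greedy packing gives 4 candidate class(es). Each should be a full parallel class (size 3, covers all 9 points).
  Class 1 (3 blocks): {0,5,7}; {1,3,6}; {2,4,8}. Points covered: [0, 1, 2, 3, 4, 5, 6, 7, 8].
  Class 2 (3 blocks): {0,1,8}; {2,3,5}; {4,6,7}. Points covered: [0, 1, 2, 3, 4, 5, 6, 7, 8].
  Class 3 (3 blocks): {0,2,6}; {1,4,5}; {3,7,8}. Points covered: [0, 1, 2, 3, 4, 5, 6, 7, 8].
  Class 4 (3 blocks): {5,6,8}; {0,3,4}; {1,2,7}. Points covered: [0, 1, 2, 3, 4, 5, 6, 7, 8].
All classes full (size 3)? YES. All classes cover every point? YES.
Resolvable? YES.

YES


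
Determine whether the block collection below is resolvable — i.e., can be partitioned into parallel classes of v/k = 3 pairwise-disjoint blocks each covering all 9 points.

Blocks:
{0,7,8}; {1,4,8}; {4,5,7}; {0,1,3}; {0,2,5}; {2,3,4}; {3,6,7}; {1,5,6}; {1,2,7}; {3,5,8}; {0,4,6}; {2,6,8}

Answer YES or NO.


v = 9, block size k = 3, number of blocks = 12.
For resolvability, blocks must partition into parallel classes of size v/k = 3.
Total blocks must therefore be a multiple of 3: 12 = 3·4 + 0 ⇒ divisible ✓.
Greedy packing gives 4 candidate class(es). Each should be a full parallel class (size 3, covers all 9 points).
  Class 1 (3 blocks): {0,7,8}; {2,3,4}; {1,5,6}. Points covered: [0, 1, 2, 3, 4, 5, 6, 7, 8].
  Class 2 (3 blocks): {1,4,8}; {0,2,5}; {3,6,7}. Points covered: [0, 1, 2, 3, 4, 5, 6, 7, 8].
  Class 3 (3 blocks): {4,5,7}; {0,1,3}; {2,6,8}. Points covered: [0, 1, 2, 3, 4, 5, 6, 7, 8].
  Class 4 (3 blocks): {1,2,7}; {3,5,8}; {0,4,6}. Points covered: [0, 1, 2, 3, 4, 5, 6, 7, 8].
All classes full (size 3)? YES. All classes cover every point? YES.
Resolvable? YES.

YES


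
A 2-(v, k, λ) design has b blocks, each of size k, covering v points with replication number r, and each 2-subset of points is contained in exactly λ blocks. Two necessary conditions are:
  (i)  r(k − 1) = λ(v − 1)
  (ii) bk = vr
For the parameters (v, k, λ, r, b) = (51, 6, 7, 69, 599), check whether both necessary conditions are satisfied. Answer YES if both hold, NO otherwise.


Condition (i): r(k − 1) = 69·5 = 345; λ(v − 1) = 7·50 = 350. Match? NO.
Condition (ii): bk = 599·6 = 3594; vr = 51·69 = 3519. Match? NO.
Both conditions hold? NO.

NO


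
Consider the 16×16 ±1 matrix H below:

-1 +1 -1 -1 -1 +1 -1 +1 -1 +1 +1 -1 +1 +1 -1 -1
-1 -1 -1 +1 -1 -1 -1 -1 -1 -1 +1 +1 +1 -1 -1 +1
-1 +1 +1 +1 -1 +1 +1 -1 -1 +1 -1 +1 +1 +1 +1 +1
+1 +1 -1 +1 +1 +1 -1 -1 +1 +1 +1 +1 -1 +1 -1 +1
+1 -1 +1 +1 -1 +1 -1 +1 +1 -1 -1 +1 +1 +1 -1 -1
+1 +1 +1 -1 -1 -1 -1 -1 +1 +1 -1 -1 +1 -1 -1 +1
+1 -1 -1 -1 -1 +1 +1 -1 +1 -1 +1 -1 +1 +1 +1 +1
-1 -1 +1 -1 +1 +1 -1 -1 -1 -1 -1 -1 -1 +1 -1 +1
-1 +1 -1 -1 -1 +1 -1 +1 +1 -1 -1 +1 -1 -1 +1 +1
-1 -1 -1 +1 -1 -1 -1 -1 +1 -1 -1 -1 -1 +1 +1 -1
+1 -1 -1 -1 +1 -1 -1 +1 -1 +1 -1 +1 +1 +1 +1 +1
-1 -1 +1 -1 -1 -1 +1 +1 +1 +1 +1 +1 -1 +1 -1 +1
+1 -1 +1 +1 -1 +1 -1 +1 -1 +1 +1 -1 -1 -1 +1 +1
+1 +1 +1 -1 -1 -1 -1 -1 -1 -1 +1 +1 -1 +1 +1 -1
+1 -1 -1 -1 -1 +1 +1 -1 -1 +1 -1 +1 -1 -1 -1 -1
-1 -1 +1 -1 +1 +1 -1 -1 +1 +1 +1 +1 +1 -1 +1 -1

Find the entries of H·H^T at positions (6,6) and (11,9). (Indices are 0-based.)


Row 6 of H: [1, -1, -1, -1, -1, 1, 1, -1, 1, -1, 1, -1, 1, 1, 1, 1].
Row 9 of H: [-1, -1, -1, 1, -1, -1, -1, -1, 1, -1, -1, -1, -1, 1, 1, -1].
Row 11 of H: [-1, -1, 1, -1, -1, -1, 1, 1, 1, 1, 1, 1, -1, 1, -1, 1].
(H·H^T)[6][6] = Σ_j H[6][j]·H[6][j] = (1)² + (-1)² + (-1)² + (-1)² + (-1)² + (1)² + (1)² + (-1)² + (1)² + (-1)² + (1)² + (-1)² + (1)² + (1)² + (1)² + (1)² = 1 + 1 + 1 + 1 + 1 + 1 + 1 + 1 + 1 + 1 + 1 + 1 + 1 + 1 + 1 + 1 = 16.
(H·H^T)[11][9] = Σ_j H[11][j]·H[9][j] = (-1)·(-1) + (-1)·(-1) + (1)·(-1) + (-1)·(1) + (-1)·(-1) + (-1)·(-1) + (1)·(-1) + (1)·(-1) + (1)·(1) + (1)·(-1) + (1)·(-1) + (1)·(-1) + (-1)·(-1) + (1)·(1) + (-1)·(1) + (1)·(-1) = 1 + 1 + -1 + -1 + 1 + 1 + -1 + -1 + 1 + -1 + -1 + -1 + 1 + 1 + -1 + -1 = -2.
Rows 11 and 9 are not orthogonal (dot product = -2 ≠ 0), so H is not a Hadamard matrix.

(6,6) entry = 16; (11,9) entry = -2.


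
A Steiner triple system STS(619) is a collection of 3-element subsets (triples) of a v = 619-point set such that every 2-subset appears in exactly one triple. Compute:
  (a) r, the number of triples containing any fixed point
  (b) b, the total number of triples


An STS(v) is a 2-(v, 3, 1) BIBD: block size k = 3, λ = 1.
Replication: r(k − 1) = λ(v − 1) ⇒ r·2 = 619 − 1 = 618 ⇒ r = 309.
Block count: bk = vr ⇒ b·3 = 619·309 = 191271 ⇒ b = 63757.

r = 309, b = 63757.


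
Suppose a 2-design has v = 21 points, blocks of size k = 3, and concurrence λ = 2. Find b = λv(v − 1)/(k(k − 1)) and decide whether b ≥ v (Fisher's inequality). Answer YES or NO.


r = λ(v − 1)/(k − 1) = 2·20/2 = 20.
b = vr/k = 21·20/3 = 140.
Fisher's inequality: b ≥ v ⇔ 140 ≥ 21? YES.

YES


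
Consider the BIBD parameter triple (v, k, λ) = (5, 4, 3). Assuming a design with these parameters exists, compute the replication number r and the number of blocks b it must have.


Any 2-(v, k, λ) BIBD satisfies two necessary conditions:
  (i)  Each point sits in r blocks, and counting incidences through any fixed point gives r(k − 1) = λ(v − 1), so r = λ(v − 1)/(k − 1).
  (ii) Total incidences bk = vr, so b = vr/k.
Step 1: r = λ(v − 1)/(k − 1) = 3·(5 − 1)/(4 − 1) = 3·4/3 = 12/3 = 4.
Step 2: b = vr/k = 5·4/4 = 20/4 = 5.
Check integrality: r = 4 ∈ Z ✓, b = 5 ∈ Z ✓.
(These identities are necessary conditions: they determine r and b for any design with these parameters, but do not by themselves prove that one exists.)

r = 4, b = 5.


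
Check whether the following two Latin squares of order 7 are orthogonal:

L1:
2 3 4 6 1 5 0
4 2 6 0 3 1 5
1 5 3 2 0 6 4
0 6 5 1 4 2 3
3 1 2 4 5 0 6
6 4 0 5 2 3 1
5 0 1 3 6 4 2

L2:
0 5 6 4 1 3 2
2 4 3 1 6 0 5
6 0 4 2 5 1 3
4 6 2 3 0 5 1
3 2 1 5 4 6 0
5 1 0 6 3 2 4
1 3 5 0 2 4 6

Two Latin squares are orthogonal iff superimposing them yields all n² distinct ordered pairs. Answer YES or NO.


Form the n² = 49 superimposed pairs (L1[i][j], L2[i][j]), row by row (rows and columns indexed from 0):
row 0: (2,0) (3,5) (4,6) (6,4) (1,1) (5,3) (0,2)
row 1: (4,2) (2,4) (6,3) (0,1) (3,6) (1,0) (5,5)
row 2: (1,6) (5,0) (3,4) (2,2) (0,5) (6,1) (4,3)
row 3: (0,4) (6,6) (5,2) (1,3) (4,0) (2,5) (3,1)
row 4: (3,3) (1,2) (2,1) (4,5) (5,4) (0,6) (6,0)
row 5: (6,5) (4,1) (0,0) (5,6) (2,3) (3,2) (1,4)
row 6: (5,1) (0,3) (1,5) (3,0) (6,2) (4,4) (2,6)
Orthogonality requires all 49 pairs distinct.
Check by first coordinate: for each symbol s of L1, list the L2 entries in the n cells where L1 = s; they must all differ.
  L1 = 0: L2 entries (in reading order) 2, 1, 5, 4, 6, 0, 3 — all 7 distinct ✓
  L1 = 1: L2 entries (in reading order) 1, 0, 6, 3, 2, 4, 5 — all 7 distinct ✓
  L1 = 2: L2 entries (in reading order) 0, 4, 2, 5, 1, 3, 6 — all 7 distinct ✓
  L1 = 3: L2 entries (in reading order) 5, 6, 4, 1, 3, 2, 0 — all 7 distinct ✓
  L1 = 4: L2 entries (in reading order) 6, 2, 3, 0, 5, 1, 4 — all 7 distinct ✓
  L1 = 5: L2 entries (in reading order) 3, 5, 0, 2, 4, 6, 1 — all 7 distinct ✓
  L1 = 6: L2 entries (in reading order) 4, 3, 1, 6, 0, 5, 2 — all 7 distinct ✓
Every symbol of L1 meets every symbol of L2 exactly once, so all 49 pairs are distinct (49 of 49).
Conclusion: YES.

YES


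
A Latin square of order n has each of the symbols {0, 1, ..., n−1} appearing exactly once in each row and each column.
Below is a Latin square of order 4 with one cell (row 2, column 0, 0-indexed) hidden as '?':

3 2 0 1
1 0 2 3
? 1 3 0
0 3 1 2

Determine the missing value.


Row 2 contains symbols [0, 1, 3] — missing [2].
Column 0 contains symbols [0, 1, 3] — missing [2].
The missing symbol must appear in both missing sets; intersection = [2].
Therefore the hidden value is 2.

Missing value = 2.


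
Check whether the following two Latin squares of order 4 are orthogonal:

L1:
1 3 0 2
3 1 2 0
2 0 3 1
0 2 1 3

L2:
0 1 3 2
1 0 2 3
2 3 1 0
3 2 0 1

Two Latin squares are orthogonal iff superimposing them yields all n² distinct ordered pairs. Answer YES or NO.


Form the n² = 16 superimposed pairs (L1[i][j], L2[i][j]), row by row (rows and columns indexed from 0):
row 0: (1,0) (3,1) (0,3) (2,2)
row 1: (3,1) (1,0) (2,2) (0,3)
row 2: (2,2) (0,3) (3,1) (1,0)
row 3: (0,3) (2,2) (1,0) (3,1)
Orthogonality requires all 16 pairs distinct.
But the pair (3,1) repeats: cell (0,1) has L1 = 3, L2 = 1, and cell (1,0) has L1 = 3, L2 = 1.
A repeated pair means some other pair never occurs (only 4 distinct pairs out of 16), so the squares are not orthogonal.
Conclusion: NO.

NO


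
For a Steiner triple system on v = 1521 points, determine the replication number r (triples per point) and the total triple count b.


An STS(v) is a 2-(v, 3, 1) BIBD: block size k = 3, λ = 1.
Replication: r(k − 1) = λ(v − 1) ⇒ r·2 = 1521 − 1 = 1520 ⇒ r = 760.
Block count: bk = vr ⇒ b·3 = 1521·760 = 1155960 ⇒ b = 385320.
(Check via b = v(v − 1)/6 = 1521·1520/6 = 2311920/6 = 385320.)

r = 760, b = 385320.


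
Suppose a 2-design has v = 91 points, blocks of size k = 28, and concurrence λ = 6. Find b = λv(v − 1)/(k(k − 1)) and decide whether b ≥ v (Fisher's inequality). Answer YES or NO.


b = λv(v − 1)/(k(k − 1)) = 6·91·90/(28·27) = 49140/756 = 65.
Compare with v = 91: b < v, so Fisher's inequality fails.

NO


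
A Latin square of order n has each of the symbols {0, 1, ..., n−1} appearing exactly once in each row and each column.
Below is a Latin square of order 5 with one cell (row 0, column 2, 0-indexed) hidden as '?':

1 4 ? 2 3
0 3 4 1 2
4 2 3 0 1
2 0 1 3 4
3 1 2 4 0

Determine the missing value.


Row 0 contains symbols [1, 2, 3, 4] — missing [0].
Column 2 contains symbols [1, 2, 3, 4] — missing [0].
The missing symbol must appear in both missing sets; intersection = [0].
Therefore the hidden value is 0.

Missing value = 0.


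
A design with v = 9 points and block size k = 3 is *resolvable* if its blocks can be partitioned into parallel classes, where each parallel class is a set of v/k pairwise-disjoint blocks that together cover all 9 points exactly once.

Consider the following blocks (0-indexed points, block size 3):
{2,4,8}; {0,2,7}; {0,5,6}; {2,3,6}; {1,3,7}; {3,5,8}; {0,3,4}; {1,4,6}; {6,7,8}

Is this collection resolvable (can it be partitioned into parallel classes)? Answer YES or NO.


v = 9, block size k = 3, number of blocks = 9.
For resolvability, blocks must partition into parallel classes of size v/k = 3.
Total blocks must therefore be a multiple of 3: 9 = 3·3 + 0 ⇒ divisible ✓.
Consider block {2,3,6}. It intersects every other block in the collection, so no parallel class of size 3 can contain it.
Since every block must belong to some parallel class in a resolution, the collection cannot be partitioned into parallel classes.
Resolvable? NO.

NO


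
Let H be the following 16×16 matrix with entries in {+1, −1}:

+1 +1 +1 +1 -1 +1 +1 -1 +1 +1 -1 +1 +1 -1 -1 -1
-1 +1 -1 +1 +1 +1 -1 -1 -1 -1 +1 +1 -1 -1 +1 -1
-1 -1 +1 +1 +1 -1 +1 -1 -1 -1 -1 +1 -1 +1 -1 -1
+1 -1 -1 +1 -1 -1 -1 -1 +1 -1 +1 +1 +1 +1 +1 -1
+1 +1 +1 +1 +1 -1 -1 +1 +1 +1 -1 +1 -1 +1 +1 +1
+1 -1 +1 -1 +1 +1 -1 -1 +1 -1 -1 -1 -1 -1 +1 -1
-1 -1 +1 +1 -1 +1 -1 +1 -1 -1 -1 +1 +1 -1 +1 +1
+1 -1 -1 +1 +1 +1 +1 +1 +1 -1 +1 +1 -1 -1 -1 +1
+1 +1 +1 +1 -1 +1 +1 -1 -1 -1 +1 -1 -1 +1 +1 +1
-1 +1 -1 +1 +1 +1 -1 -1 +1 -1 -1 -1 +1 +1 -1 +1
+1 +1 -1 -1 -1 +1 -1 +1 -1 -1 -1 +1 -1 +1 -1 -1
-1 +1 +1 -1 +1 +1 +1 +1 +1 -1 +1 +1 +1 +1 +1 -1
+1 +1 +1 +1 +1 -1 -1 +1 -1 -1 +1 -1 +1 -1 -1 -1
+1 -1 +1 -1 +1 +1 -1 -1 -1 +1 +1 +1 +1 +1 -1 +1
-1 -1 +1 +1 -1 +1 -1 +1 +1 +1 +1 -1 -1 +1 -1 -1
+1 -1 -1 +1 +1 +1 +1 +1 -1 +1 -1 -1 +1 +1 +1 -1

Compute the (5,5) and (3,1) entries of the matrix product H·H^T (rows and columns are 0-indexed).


Row 1 of H: [-1, 1, -1, 1, 1, 1, -1, -1, -1, -1, 1, 1, -1, -1, 1, -1].
Row 3 of H: [1, -1, -1, 1, -1, -1, -1, -1, 1, -1, 1, 1, 1, 1, 1, -1].
Row 5 of H: [1, -1, 1, -1, 1, 1, -1, -1, 1, -1, -1, -1, -1, -1, 1, -1].
(H·H^T)[5][5] = Σ_j H[5][j]·H[5][j] = (1)² + (-1)² + (1)² + (-1)² + (1)² + (1)² + (-1)² + (-1)² + (1)² + (-1)² + (-1)² + (-1)² + (-1)² + (-1)² + (1)² + (-1)² = 1 + 1 + 1 + 1 + 1 + 1 + 1 + 1 + 1 + 1 + 1 + 1 + 1 + 1 + 1 + 1 = 16.
(H·H^T)[3][1] = Σ_j H[3][j]·H[1][j] = (1)·(-1) + (-1)·(1) + (-1)·(-1) + (1)·(1) + (-1)·(1) + (-1)·(1) + (-1)·(-1) + (-1)·(-1) + (1)·(-1) + (-1)·(-1) + (1)·(1) + (1)·(1) + (1)·(-1) + (1)·(-1) + (1)·(1) + (-1)·(-1) = -1 + -1 + 1 + 1 + -1 + -1 + 1 + 1 + -1 + 1 + 1 + 1 + -1 + -1 + 1 + 1 = 2.
Rows 3 and 1 are not orthogonal (dot product = 2 ≠ 0), so H is not a Hadamard matrix.

(5,5) entry = 16; (3,1) entry = 2.


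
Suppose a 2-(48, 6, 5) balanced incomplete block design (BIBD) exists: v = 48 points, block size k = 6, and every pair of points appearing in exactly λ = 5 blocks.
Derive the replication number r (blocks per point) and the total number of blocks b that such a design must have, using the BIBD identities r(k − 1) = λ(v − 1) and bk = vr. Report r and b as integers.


Any 2-(v, k, λ) BIBD satisfies two necessary conditions:
  (i)  Each point sits in r blocks, and counting incidences through any fixed point gives r(k − 1) = λ(v − 1), so r = λ(v − 1)/(k − 1).
  (ii) Total incidences bk = vr, so b = vr/k.
Step 1: r = λ(v − 1)/(k − 1) = 5·(48 − 1)/(6 − 1) = 5·47/5 = 235/5 = 47.
Step 2: b = vr/k = 48·47/6 = 2256/6 = 376.
Check integrality: r = 47 ∈ Z ✓, b = 376 ∈ Z ✓.
(These identities are necessary conditions: they determine r and b for any design with these parameters, but do not by themselves prove that one exists.)

r = 47, b = 376.


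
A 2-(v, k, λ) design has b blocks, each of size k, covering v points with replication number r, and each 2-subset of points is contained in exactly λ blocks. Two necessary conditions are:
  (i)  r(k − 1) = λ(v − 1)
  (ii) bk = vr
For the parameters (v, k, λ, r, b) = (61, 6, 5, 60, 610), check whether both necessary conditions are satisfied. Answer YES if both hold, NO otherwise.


Condition (i): r(k − 1) = 60·5 = 300; λ(v − 1) = 5·60 = 300. Match? YES.
Condition (ii): bk = 610·6 = 3660; vr = 61·60 = 3660. Match? YES.
Both conditions hold? YES.

YES


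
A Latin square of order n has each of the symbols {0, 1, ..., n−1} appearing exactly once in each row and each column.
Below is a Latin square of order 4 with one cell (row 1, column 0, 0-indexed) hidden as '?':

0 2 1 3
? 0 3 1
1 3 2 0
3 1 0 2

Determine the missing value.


Row 1 contains symbols [0, 1, 3] — missing [2].
Column 0 contains symbols [0, 1, 3] — missing [2].
The missing symbol must appear in both missing sets; intersection = [2].
Therefore the hidden value is 2.

Missing value = 2.


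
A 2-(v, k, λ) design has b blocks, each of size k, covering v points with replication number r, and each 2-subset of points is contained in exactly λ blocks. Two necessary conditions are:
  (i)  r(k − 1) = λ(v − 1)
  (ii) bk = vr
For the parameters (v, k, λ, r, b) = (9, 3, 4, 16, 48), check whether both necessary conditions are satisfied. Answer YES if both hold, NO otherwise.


Condition (i): r(k − 1) = 16·2 = 32; λ(v − 1) = 4·8 = 32. Match? YES.
Condition (ii): bk = 48·3 = 144; vr = 9·16 = 144. Match? YES.
Both conditions hold? YES.

YES


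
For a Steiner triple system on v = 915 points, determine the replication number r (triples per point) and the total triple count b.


An STS(v) is a 2-(v, 3, 1) BIBD: block size k = 3, λ = 1.
Replication: r(k − 1) = λ(v − 1) ⇒ r·2 = 915 − 1 = 914 ⇒ r = 457.
Block count: b = v(v − 1)/6 = 915·914/6 = 836310/6 = 139385.
(Check via bk = vr: 139385·3 = 418155 = 915·457 = 418155 ✓.)

r = 457, b = 139385.


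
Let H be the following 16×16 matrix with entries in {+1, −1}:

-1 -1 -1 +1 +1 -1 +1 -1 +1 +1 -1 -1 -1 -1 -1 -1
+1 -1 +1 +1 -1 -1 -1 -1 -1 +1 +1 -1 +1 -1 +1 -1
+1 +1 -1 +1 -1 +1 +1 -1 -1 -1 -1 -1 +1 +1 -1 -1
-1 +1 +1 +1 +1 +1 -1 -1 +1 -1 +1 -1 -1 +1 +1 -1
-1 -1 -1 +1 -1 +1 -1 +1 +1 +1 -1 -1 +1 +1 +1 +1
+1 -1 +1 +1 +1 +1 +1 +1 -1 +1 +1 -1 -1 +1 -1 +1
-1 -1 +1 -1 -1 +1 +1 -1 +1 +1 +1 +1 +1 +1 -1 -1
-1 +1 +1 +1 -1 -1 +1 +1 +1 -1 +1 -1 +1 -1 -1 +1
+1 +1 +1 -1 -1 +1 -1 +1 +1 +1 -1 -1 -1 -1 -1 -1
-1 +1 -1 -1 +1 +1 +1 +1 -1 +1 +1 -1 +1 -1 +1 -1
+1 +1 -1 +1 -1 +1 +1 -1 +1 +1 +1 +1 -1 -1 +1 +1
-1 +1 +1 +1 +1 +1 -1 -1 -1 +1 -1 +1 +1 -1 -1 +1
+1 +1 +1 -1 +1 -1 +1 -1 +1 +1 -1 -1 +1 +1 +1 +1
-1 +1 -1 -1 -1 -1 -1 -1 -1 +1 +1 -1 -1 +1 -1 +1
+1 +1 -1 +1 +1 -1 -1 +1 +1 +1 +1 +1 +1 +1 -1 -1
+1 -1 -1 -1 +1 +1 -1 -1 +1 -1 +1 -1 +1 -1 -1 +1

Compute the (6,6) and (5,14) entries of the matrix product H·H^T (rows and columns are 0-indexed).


Row 5 of H: [1, -1, 1, 1, 1, 1, 1, 1, -1, 1, 1, -1, -1, 1, -1, 1].
Row 6 of H: [-1, -1, 1, -1, -1, 1, 1, -1, 1, 1, 1, 1, 1, 1, -1, -1].
Row 14 of H: [1, 1, -1, 1, 1, -1, -1, 1, 1, 1, 1, 1, 1, 1, -1, -1].
(H·H^T)[6][6] = Σ_j H[6][j]·H[6][j] = (-1)² + (-1)² + (1)² + (-1)² + (-1)² + (1)² + (1)² + (-1)² + (1)² + (1)² + (1)² + (1)² + (1)² + (1)² + (-1)² + (-1)² = 1 + 1 + 1 + 1 + 1 + 1 + 1 + 1 + 1 + 1 + 1 + 1 + 1 + 1 + 1 + 1 = 16.
(H·H^T)[5][14] = Σ_j H[5][j]·H[14][j] = (1)·(1) + (-1)·(1) + (1)·(-1) + (1)·(1) + (1)·(1) + (1)·(-1) + (1)·(-1) + (1)·(1) + (-1)·(1) + (1)·(1) + (1)·(1) + (-1)·(1) + (-1)·(1) + (1)·(1) + (-1)·(-1) + (1)·(-1) = 1 + -1 + -1 + 1 + 1 + -1 + -1 + 1 + -1 + 1 + 1 + -1 + -1 + 1 + 1 + -1 = 0.
So rows 5 and 14 are orthogonal; the diagonal entry equals n = 16.

(6,6) entry = 16; (5,14) entry = 0.


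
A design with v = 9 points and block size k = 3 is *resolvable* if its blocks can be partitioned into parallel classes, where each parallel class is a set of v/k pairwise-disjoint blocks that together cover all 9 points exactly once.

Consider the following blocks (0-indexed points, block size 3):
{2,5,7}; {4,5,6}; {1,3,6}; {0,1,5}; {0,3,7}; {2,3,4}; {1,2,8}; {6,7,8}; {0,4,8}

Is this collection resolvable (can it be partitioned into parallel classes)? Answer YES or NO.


v = 9, block size k = 3, number of blocks = 9.
For resolvability, blocks must partition into parallel classes of size v/k = 3.
Total blocks must therefore be a multiple of 3: 9 = 3·3 + 0 ⇒ divisible ✓.
Greedy packing gives 3 candidate class(es). Each should be a full parallel class (size 3, covers all 9 points).
  Class 1 (3 blocks): {2,5,7}; {1,3,6}; {0,4,8}. Points covered: [0, 1, 2, 3, 4, 5, 6, 7, 8].
  Class 2 (3 blocks): {4,5,6}; {0,3,7}; {1,2,8}. Points covered: [0, 1, 2, 3, 4, 5, 6, 7, 8].
  Class 3 (3 blocks): {0,1,5}; {2,3,4}; {6,7,8}. Points covered: [0, 1, 2, 3, 4, 5, 6, 7, 8].
All classes full (size 3)? YES. All classes cover every point? YES.
Resolvable? YES.

YES


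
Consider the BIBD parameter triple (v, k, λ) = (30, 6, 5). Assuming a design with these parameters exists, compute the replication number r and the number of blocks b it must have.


Any 2-(v, k, λ) BIBD satisfies two necessary conditions:
  (i)  Each point sits in r blocks, and counting incidences through any fixed point gives r(k − 1) = λ(v − 1), so r = λ(v − 1)/(k − 1).
  (ii) Total incidences bk = vr, so b = vr/k.
Step 1: r = λ(v − 1)/(k − 1) = 5·(30 − 1)/(6 − 1) = 5·29/5 = 145/5 = 29.
Step 2: b = vr/k = 30·29/6 = 870/6 = 145.
Check integrality: r = 29 ∈ Z ✓, b = 145 ∈ Z ✓.
(These identities are necessary conditions: they determine r and b for any design with these parameters, but do not by themselves prove that one exists.)

r = 29, b = 145.


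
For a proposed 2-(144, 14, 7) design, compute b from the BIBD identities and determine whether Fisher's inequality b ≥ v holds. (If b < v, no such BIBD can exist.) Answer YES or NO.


b = λv(v − 1)/(k(k − 1)) = 7·144·143/(14·13) = 144144/182 = 792.
Compare with v = 144: b ≥ v, so Fisher's inequality holds.

YES


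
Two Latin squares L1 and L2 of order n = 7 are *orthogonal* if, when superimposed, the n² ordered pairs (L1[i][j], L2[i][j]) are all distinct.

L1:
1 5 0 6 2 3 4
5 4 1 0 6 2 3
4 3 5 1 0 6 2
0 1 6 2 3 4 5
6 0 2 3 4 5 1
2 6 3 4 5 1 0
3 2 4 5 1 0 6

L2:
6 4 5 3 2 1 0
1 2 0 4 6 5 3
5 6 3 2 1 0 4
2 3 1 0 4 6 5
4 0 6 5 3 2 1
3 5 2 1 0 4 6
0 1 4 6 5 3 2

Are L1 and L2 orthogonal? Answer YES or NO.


Form the n² = 49 superimposed pairs (L1[i][j], L2[i][j]), row by row (rows and columns indexed from 0):
row 0: (1,6) (5,4) (0,5) (6,3) (2,2) (3,1) (4,0)
row 1: (5,1) (4,2) (1,0) (0,4) (6,6) (2,5) (3,3)
row 2: (4,5) (3,6) (5,3) (1,2) (0,1) (6,0) (2,4)
row 3: (0,2) (1,3) (6,1) (2,0) (3,4) (4,6) (5,5)
row 4: (6,4) (0,0) (2,6) (3,5) (4,3) (5,2) (1,1)
row 5: (2,3) (6,5) (3,2) (4,1) (5,0) (1,4) (0,6)
row 6: (3,0) (2,1) (4,4) (5,6) (1,5) (0,3) (6,2)
Orthogonality requires all 49 pairs distinct.
Check by first coordinate: for each symbol s of L1, list the L2 entries in the n cells where L1 = s; they must all differ.
  L1 = 0: L2 entries (in reading order) 5, 4, 1, 2, 0, 6, 3 — all 7 distinct ✓
  L1 = 1: L2 entries (in reading order) 6, 0, 2, 3, 1, 4, 5 — all 7 distinct ✓
  L1 = 2: L2 entries (in reading order) 2, 5, 4, 0, 6, 3, 1 — all 7 distinct ✓
  L1 = 3: L2 entries (in reading order) 1, 3, 6, 4, 5, 2, 0 — all 7 distinct ✓
  L1 = 4: L2 entries (in reading order) 0, 2, 5, 6, 3, 1, 4 — all 7 distinct ✓
  L1 = 5: L2 entries (in reading order) 4, 1, 3, 5, 2, 0, 6 — all 7 distinct ✓
  L1 = 6: L2 entries (in reading order) 3, 6, 0, 1, 4, 5, 2 — all 7 distinct ✓
Every symbol of L1 meets every symbol of L2 exactly once, so all 49 pairs are distinct (49 of 49).
Conclusion: YES.

YES


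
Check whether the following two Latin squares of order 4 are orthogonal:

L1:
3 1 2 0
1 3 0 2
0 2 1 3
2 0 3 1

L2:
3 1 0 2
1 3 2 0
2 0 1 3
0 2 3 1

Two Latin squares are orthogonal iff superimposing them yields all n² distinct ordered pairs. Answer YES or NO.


Form the n² = 16 superimposed pairs (L1[i][j], L2[i][j]), row by row (rows and columns indexed from 0):
row 0: (3,3) (1,1) (2,0) (0,2)
row 1: (1,1) (3,3) (0,2) (2,0)
row 2: (0,2) (2,0) (1,1) (3,3)
row 3: (2,0) (0,2) (3,3) (1,1)
Orthogonality requires all 16 pairs distinct.
But the pair (1,1) repeats: cell (0,1) has L1 = 1, L2 = 1, and cell (1,0) has L1 = 1, L2 = 1.
A repeated pair means some other pair never occurs (only 4 distinct pairs out of 16), so the squares are not orthogonal.
Conclusion: NO.

NO


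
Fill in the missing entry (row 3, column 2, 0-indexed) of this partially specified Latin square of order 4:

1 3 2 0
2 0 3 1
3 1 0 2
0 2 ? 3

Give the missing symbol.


Row 3 contains symbols [0, 2, 3] — missing [1].
Column 2 contains symbols [0, 2, 3] — missing [1].
The missing symbol must appear in both missing sets; intersection = [1].
Therefore the hidden value is 1.

Missing value = 1.


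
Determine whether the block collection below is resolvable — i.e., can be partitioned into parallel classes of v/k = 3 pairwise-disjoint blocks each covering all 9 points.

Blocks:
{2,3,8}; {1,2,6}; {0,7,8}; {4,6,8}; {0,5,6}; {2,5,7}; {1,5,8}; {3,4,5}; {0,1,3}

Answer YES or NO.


v = 9, block size k = 3, number of blocks = 9.
For resolvability, blocks must partition into parallel classes of size v/k = 3.
Total blocks must therefore be a multiple of 3: 9 = 3·3 + 0 ⇒ divisible ✓.
Consider block {2,3,8}. The only other block(s) in the collection disjoint from it are {0,5,6} — just 1 block(s). Any parallel class containing {2,3,8} would need 2 other blocks each disjoint from it, so no parallel class of size 3 can contain {2,3,8}.
Since every block must belong to some parallel class in a resolution, the collection cannot be partitioned into parallel classes.
Resolvable? NO.

NO


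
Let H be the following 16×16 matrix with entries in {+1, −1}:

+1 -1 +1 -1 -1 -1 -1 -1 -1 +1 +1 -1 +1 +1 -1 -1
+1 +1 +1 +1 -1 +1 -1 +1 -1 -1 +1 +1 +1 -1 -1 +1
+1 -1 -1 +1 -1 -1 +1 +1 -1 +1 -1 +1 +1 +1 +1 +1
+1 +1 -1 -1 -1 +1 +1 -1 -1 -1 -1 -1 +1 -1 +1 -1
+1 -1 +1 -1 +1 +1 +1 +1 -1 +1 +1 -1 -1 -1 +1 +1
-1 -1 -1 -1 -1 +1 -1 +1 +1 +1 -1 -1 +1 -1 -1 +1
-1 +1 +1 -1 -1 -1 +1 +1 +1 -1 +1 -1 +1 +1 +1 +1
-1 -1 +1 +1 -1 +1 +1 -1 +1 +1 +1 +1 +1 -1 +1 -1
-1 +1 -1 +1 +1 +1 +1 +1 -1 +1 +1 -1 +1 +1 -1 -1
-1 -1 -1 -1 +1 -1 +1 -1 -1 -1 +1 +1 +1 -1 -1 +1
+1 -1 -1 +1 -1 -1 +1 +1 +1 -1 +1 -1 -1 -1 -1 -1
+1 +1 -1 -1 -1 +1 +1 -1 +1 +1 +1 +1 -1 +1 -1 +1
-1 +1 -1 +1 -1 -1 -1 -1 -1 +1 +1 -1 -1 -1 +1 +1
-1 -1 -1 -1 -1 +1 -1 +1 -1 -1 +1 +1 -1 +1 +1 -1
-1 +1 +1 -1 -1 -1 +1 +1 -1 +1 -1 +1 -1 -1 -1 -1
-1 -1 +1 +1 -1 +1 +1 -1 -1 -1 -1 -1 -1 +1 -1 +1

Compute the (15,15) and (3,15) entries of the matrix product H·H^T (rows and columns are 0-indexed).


Row 3 of H: [1, 1, -1, -1, -1, 1, 1, -1, -1, -1, -1, -1, 1, -1, 1, -1].
Row 15 of H: [-1, -1, 1, 1, -1, 1, 1, -1, -1, -1, -1, -1, -1, 1, -1, 1].
(H·H^T)[15][15] = Σ_j H[15][j]·H[15][j] = (-1)² + (-1)² + (1)² + (1)² + (-1)² + (1)² + (1)² + (-1)² + (-1)² + (-1)² + (-1)² + (-1)² + (-1)² + (1)² + (-1)² + (1)² = 1 + 1 + 1 + 1 + 1 + 1 + 1 + 1 + 1 + 1 + 1 + 1 + 1 + 1 + 1 + 1 = 16.
(H·H^T)[3][15] = Σ_j H[3][j]·H[15][j] = (1)·(-1) + (1)·(-1) + (-1)·(1) + (-1)·(1) + (-1)·(-1) + (1)·(1) + (1)·(1) + (-1)·(-1) + (-1)·(-1) + (-1)·(-1) + (-1)·(-1) + (-1)·(-1) + (1)·(-1) + (-1)·(1) + (1)·(-1) + (-1)·(1) = -1 + -1 + -1 + -1 + 1 + 1 + 1 + 1 + 1 + 1 + 1 + 1 + -1 + -1 + -1 + -1 = 0.
So rows 3 and 15 are orthogonal; the diagonal entry equals n = 16.

(15,15) entry = 16; (3,15) entry = 0.


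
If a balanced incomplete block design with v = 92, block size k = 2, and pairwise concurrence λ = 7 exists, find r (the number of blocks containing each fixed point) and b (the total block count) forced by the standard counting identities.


Any 2-(v, k, λ) BIBD satisfies two necessary conditions:
  (i)  Each point sits in r blocks, and counting incidences through any fixed point gives r(k − 1) = λ(v − 1), so r = λ(v − 1)/(k − 1).
  (ii) Total incidences bk = vr, so b = vr/k.
Step 1: r = λ(v − 1)/(k − 1) = 7·(92 − 1)/(2 − 1) = 7·91/1 = 637/1 = 637.
Step 2: b = vr/k = 92·637/2 = 58604/2 = 29302.
Check integrality: r = 637 ∈ Z ✓, b = 29302 ∈ Z ✓.
(These identities are necessary conditions: they determine r and b for any design with these parameters, but do not by themselves prove that one exists.)

r = 637, b = 29302.


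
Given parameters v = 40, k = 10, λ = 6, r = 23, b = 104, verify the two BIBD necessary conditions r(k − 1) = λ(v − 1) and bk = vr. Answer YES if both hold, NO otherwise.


Condition (i): r(k − 1) = 23·9 = 207; λ(v − 1) = 6·39 = 234. Match? NO.
Condition (ii): bk = 104·10 = 1040; vr = 40·23 = 920. Match? NO.
Both conditions hold? NO.

NO


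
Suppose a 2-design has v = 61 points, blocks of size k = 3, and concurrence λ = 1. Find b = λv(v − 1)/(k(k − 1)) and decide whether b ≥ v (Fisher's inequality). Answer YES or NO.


b = λv(v − 1)/(k(k − 1)) = 1·61·60/(3·2) = 3660/6 = 610.
Compare with v = 61: b ≥ v, so Fisher's inequality holds.

YES


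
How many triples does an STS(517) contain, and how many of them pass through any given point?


An STS(v) is a 2-(v, 3, 1) BIBD: block size k = 3, λ = 1.
Replication: r(k − 1) = λ(v − 1) ⇒ r·2 = 517 − 1 = 516 ⇒ r = 258.
Block count: b = v(v − 1)/6 = 517·516/6 = 266772/6 = 44462.

r = 258, b = 44462.


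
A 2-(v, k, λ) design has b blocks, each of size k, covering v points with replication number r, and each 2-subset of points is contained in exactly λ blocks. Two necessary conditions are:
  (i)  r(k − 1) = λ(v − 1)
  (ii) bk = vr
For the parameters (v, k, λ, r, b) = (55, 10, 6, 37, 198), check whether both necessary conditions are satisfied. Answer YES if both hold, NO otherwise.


Condition (i): r(k − 1) = 37·9 = 333; λ(v − 1) = 6·54 = 324. Match? NO.
Condition (ii): bk = 198·10 = 1980; vr = 55·37 = 2035. Match? NO.
Both conditions hold? NO.

NO


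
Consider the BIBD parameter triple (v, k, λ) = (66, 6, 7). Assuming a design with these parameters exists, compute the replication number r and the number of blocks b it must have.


Any 2-(v, k, λ) BIBD satisfies two necessary conditions:
  (i)  Each point sits in r blocks, and counting incidences through any fixed point gives r(k − 1) = λ(v − 1), so r = λ(v − 1)/(k − 1).
  (ii) Total incidences bk = vr, so b = vr/k.
Step 1: r = λ(v − 1)/(k − 1) = 7·(66 − 1)/(6 − 1) = 7·65/5 = 455/5 = 91.
Step 2: b = vr/k = 66·91/6 = 6006/6 = 1001.
Check integrality: r = 91 ∈ Z ✓, b = 1001 ∈ Z ✓.
(These identities are necessary conditions: they determine r and b for any design with these parameters, but do not by themselves prove that one exists.)

r = 91, b = 1001.


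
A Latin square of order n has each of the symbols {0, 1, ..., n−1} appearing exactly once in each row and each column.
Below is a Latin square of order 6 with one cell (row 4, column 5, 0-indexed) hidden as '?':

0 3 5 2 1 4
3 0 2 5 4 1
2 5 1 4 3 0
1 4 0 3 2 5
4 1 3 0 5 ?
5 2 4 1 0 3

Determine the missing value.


Row 4 contains symbols [0, 1, 3, 4, 5] — missing [2].
Column 5 contains symbols [0, 1, 3, 4, 5] — missing [2].
The missing symbol must appear in both missing sets; intersection = [2].
Therefore the hidden value is 2.

Missing value = 2.


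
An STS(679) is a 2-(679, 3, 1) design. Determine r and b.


An STS(v) is a 2-(v, 3, 1) BIBD: block size k = 3, λ = 1.
Replication: r(k − 1) = λ(v − 1) ⇒ r·2 = 679 − 1 = 678 ⇒ r = 339.
Block count: b = v(v − 1)/6 = 679·678/6 = 460362/6 = 76727.
(Check via bk = vr: 76727·3 = 230181 = 679·339 = 230181 ✓.)

r = 339, b = 76727.


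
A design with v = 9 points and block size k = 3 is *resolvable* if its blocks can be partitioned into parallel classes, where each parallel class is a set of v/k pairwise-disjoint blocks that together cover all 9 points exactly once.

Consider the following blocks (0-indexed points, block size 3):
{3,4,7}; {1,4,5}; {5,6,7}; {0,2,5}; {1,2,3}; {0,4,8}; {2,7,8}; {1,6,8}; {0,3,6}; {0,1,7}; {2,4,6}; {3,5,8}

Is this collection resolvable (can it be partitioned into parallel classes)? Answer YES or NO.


v = 9, block size k = 3, number of blocks = 12.
For resolvability, blocks must partition into parallel classes of size v/k = 3.
Total blocks must therefore be a multiple of 3: 12 = 3·4 + 0 ⇒ divisible ✓.
Greedy packing gives 4 candidate class(es). Each should be a full parallel class (size 3, covers all 9 points).
  Class 1 (3 blocks): {3,4,7}; {0,2,5}; {1,6,8}. Points covered: [0, 1, 2, 3, 4, 5, 6, 7, 8].
  Class 2 (3 blocks): {1,4,5}; {2,7,8}; {0,3,6}. Points covered: [0, 1, 2, 3, 4, 5, 6, 7, 8].
  Class 3 (3 blocks): {5,6,7}; {1,2,3}; {0,4,8}. Points covered: [0, 1, 2, 3, 4, 5, 6, 7, 8].
  Class 4 (3 blocks): {0,1,7}; {2,4,6}; {3,5,8}. Points covered: [0, 1, 2, 3, 4, 5, 6, 7, 8].
All classes full (size 3)? YES. All classes cover every point? YES.
Resolvable? YES.

YES


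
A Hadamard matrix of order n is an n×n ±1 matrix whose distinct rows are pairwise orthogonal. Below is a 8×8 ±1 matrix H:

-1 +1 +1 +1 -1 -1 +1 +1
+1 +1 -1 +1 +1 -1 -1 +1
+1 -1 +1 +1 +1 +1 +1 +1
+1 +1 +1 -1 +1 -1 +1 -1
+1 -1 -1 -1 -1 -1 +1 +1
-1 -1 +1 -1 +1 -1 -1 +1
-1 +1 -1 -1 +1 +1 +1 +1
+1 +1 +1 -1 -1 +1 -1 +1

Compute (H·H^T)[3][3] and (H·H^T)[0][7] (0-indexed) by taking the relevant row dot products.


Row 0 of H: [-1, 1, 1, 1, -1, -1, 1, 1].
Row 3 of H: [1, 1, 1, -1, 1, -1, 1, -1].
Row 7 of H: [1, 1, 1, -1, -1, 1, -1, 1].
(H·H^T)[3][3] = Σ_j H[3][j]·H[3][j] = (1)² + (1)² + (1)² + (-1)² + (1)² + (-1)² + (1)² + (-1)² = 1 + 1 + 1 + 1 + 1 + 1 + 1 + 1 = 8.
(H·H^T)[0][7] = Σ_j H[0][j]·H[7][j] = (-1)·(1) + (1)·(1) + (1)·(1) + (1)·(-1) + (-1)·(-1) + (-1)·(1) + (1)·(-1) + (1)·(1) = -1 + 1 + 1 + -1 + 1 + -1 + -1 + 1 = 0.
So rows 0 and 7 are orthogonal; the diagonal entry equals n = 8.

(3,3) entry = 8; (0,7) entry = 0.
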